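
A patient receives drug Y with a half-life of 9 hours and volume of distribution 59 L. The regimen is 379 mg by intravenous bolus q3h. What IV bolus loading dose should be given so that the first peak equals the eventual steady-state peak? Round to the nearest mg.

1837 mg

f = (1/2)^(3/9) ≈ 0.793701; accumulation ratio R = 1/(1−f) ≈ 4.84733.
Loading dose to hit Cmax,ss on first dose: D_load = D_maint·R ≈ 379 × 4.84733 ≈ 1837.14 mg.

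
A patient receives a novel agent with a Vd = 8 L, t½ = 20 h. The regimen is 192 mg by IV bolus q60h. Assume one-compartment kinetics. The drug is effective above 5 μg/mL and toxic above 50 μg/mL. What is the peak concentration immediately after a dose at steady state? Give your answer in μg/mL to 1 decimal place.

27.4 μg/mL

The dosing interval is 3 half-lives, so f = 2^(−3) = 0.125.
Accumulation ratio R = 1/(1 − f) = 1/0.875 = 8/7.
Single-dose peak C₀ = D/Vd = 192/8 = 24 μg/mL.
Steady-state peak Cmax,ss = C₀·R = 24 × 8/7 ≈ 27.429 μg/mL.
Peak 27.4 μg/mL vs MTC 50 μg/mL: below toxic threshold.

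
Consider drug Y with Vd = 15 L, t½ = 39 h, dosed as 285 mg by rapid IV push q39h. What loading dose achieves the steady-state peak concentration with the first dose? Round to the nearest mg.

570 mg

f = (1/2)^(39/39) ≈ 0.500000; accumulation ratio R = 1/(1−f) ≈ 2.00000.
Loading dose to hit Cmax,ss on first dose: D_load = D_maint·R ≈ 285 × 2.00000 ≈ 570.00 mg.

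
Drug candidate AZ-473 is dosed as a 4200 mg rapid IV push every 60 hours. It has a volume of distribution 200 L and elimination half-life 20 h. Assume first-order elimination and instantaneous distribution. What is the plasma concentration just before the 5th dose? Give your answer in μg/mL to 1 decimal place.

3.0 μg/mL

f = (1/2)^(τ/t½) = (1/2)^(60/20) ≈ 0.1250.
C₀ = D/Vd = 4200/200 ≈ 21.000 μg/mL.
Before the 5th dose, 4 doses have been given. Superposition: Cmin = C₀·(f + f² + … + f^4).
≈ 21.000 × (0.1250 + 0.0156 + 0.0020 + 0.0002) ≈ 21.000 × 0.1428 ≈ 2.999 μg/mL.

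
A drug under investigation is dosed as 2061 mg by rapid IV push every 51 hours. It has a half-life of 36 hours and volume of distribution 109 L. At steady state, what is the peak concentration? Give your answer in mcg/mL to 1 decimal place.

30.2 mcg/mL

k = ln2/t½ = ln2/36 ≈ 0.019254 h⁻¹; fraction remaining f = e^(−kτ) = e^(−0.019254×51) ≈ 0.3746.
Accumulation ratio R = 1/(1 − f) ≈ 1/0.6254 ≈ 1.5990.
Each bolus raises the concentration by D/Vd = 2061/109 ≈ 18.908 mcg/mL.
Cmax,ss = C₀/(1 − f) ≈ 18.908/0.6254 ≈ 30.233 mcg/mL.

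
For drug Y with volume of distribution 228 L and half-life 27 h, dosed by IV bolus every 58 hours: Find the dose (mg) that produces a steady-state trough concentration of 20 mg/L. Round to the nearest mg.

15653 mg

τ/t½ = 58/27 ≈ 2.1481, so f = (1/2)^(58/27) ≈ 0.225602.
Cmin,ss = (D/Vd)·f/(1−f), so D = Cmin,ss·Vd·(1−f)/f.
D = 20 × 228 × (1−f)/f ≈ 20 × 228 × 3.43258 ≈ 15652.56 mg.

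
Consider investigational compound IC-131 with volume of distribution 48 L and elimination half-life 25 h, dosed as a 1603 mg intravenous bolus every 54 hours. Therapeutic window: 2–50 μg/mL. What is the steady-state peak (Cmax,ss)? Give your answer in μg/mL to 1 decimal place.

43.0 μg/mL

Over one 54-h interval, 54/25 ≈ 2.16 half-lives elapse, leaving f ≈ 0.2238 of each dose.
Accumulation ratio R = 1/(1 − f) ≈ 1/0.7762 ≈ 1.2883.
Each bolus raises the concentration by D/Vd = 1603/48 ≈ 33.396 μg/mL.
Cmax,ss = C₀/(1 − f) ≈ 33.396/0.7762 ≈ 43.025 μg/mL.
Peak 43.0 μg/mL vs MTC 50 μg/mL: below toxic threshold.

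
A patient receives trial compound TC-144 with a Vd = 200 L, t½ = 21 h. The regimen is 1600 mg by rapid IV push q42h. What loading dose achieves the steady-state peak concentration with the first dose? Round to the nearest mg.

f = (1/2)^(42/21) ≈ 0.250000; accumulation ratio R = 1/(1−f) ≈ 1.33333.
Loading dose to hit Cmax,ss on first dose: D_load = D_maint·R ≈ 1600 × 1.33333 ≈ 2133.33 mg.

2133 mg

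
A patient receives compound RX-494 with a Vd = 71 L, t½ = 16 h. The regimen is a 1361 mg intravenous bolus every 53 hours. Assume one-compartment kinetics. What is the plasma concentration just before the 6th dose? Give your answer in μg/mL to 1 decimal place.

2.1 μg/mL

f = (1/2)^(τ/t½) = (1/2)^(53/16) ≈ 0.1007.
C₀ = D/Vd = 1361/71 ≈ 19.169 μg/mL.
Before the 6th dose, 5 doses have been given. Superposition: Cmin = C₀·(f + f² + … + f^5).
≈ 19.169 × (0.1007 + 0.0101 + 0.0010 + 0.0001 + 0.0000) ≈ 19.169 × 0.1119 ≈ 2.145 μg/mL.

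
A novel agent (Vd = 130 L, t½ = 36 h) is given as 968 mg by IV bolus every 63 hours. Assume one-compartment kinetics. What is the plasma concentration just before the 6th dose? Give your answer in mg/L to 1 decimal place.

f = (1/2)^(τ/t½) = (1/2)^(63/36) ≈ 0.2973.
C₀ = D/Vd = 968/130 ≈ 7.446 mg/L.
Before the 6th dose, 5 doses have been given. Superposition: Cmin = C₀·(f + f² + … + f^5).
≈ 7.446 × (0.2973 + 0.0884 + 0.0263 + 0.0078 + 0.0023) ≈ 7.446 × 0.4221 ≈ 3.143 mg/L.

3.1 mg/L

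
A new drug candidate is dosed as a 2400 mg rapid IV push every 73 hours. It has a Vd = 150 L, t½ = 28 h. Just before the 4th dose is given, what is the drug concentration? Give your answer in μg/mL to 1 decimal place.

3.1 μg/mL

f = (1/2)^(τ/t½) = (1/2)^(73/28) ≈ 0.1641.
C₀ = D/Vd = 2400/150 ≈ 16.000 μg/mL.
Before the 4th dose, 3 doses have been given. Superposition: Cmin = C₀·(f + f² + … + f^3).
≈ 16.000 × (0.1641 + 0.0269 + 0.0044) ≈ 16.000 × 0.1954 ≈ 3.126 μg/mL.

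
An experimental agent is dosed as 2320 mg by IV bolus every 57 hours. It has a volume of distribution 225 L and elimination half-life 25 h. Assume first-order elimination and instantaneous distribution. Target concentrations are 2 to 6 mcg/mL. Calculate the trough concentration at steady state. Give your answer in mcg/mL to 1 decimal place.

τ/t½ = 57/25 ≈ 2.28, so fraction remaining f = (1/2)^(57/25) ≈ 0.2059.
At steady state, accumulation factor R = 1/(1 − e^(−kτ)) ≈ 1.2593.
Each bolus raises the concentration by D/Vd = 2320/225 ≈ 10.311 mcg/mL.
Steady-state peak Cmax,ss = C₀·R ≈ 10.311 × 1.2593 ≈ 12.985 mcg/mL.
Steady-state trough Cmin,ss = Cmax,ss·f ≈ 12.985 × 0.2059 ≈ 2.674 mcg/mL.
Trough 2.7 mcg/mL vs MEC 2 mcg/mL: adequate.

2.7 mcg/mL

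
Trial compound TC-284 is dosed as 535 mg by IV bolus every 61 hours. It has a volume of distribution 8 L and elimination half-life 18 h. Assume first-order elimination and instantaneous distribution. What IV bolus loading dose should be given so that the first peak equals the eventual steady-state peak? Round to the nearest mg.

f = (1/2)^(61/18) ≈ 0.095465; accumulation ratio R = 1/(1−f) ≈ 1.10554.
Loading dose to hit Cmax,ss on first dose: D_load = D_maint·R ≈ 535 × 1.10554 ≈ 591.46 mg.

591 mg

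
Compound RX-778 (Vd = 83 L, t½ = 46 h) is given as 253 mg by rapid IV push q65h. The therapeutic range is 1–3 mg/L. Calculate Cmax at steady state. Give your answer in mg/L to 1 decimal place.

k = ln2/t½ = ln2/46 ≈ 0.015068 h⁻¹; fraction remaining f = e^(−kτ) = e^(−0.015068×65) ≈ 0.3755.
Accumulation ratio R = 1/(1 − f) ≈ 1/0.6245 ≈ 1.6013.
Each bolus raises the concentration by D/Vd = 253/83 ≈ 3.048 mg/L.
Steady-state peak Cmax,ss = C₀·R ≈ 3.048 × 1.6013 ≈ 4.881 mg/L.
Peak 4.9 mg/L vs MTC 3 mg/L: exceeds toxic threshold.

4.9 mg/L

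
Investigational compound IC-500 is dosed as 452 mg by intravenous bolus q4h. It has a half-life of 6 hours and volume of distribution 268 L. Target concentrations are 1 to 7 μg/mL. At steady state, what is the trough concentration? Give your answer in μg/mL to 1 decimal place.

k = ln2/t½ = ln2/6 ≈ 0.115525 h⁻¹; fraction remaining f = e^(−kτ) = e^(−0.115525×4) ≈ 0.6300.
Single-dose peak C₀ = D/Vd = 452/268 ≈ 1.687 μg/mL.
Steady-state trough Cmin,ss = C₀·f/(1−f) ≈ 1.687 × 0.6300/0.3700 ≈ 2.872 μg/mL.
Trough 2.9 μg/mL vs MEC 1 μg/mL: adequate.

2.9 μg/mL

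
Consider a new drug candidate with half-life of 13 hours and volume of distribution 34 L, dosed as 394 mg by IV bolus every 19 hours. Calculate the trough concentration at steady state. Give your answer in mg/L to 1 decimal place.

6.6 mg/L

Over one 19-h interval, 19/13 ≈ 1.4615 half-lives elapse, leaving f ≈ 0.3631 of each dose.
Accumulation ratio R = 1/(1 − f) ≈ 1/0.6369 ≈ 1.5701.
Each bolus raises the concentration by D/Vd = 394/34 ≈ 11.588 mg/L.
Cmax,ss = C₀/(1 − f) ≈ 11.588/0.6369 ≈ 18.194 mg/L.
Steady-state trough Cmin,ss = Cmax,ss·f ≈ 18.194 × 0.3631 ≈ 6.606 mg/L.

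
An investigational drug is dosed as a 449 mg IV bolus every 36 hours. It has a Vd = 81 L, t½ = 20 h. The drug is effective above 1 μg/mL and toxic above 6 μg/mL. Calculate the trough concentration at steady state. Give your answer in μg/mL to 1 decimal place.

2.2 μg/mL

τ/t½ = 36/20 ≈ 1.8, so fraction remaining f = (1/2)^(36/20) ≈ 0.2872.
At steady state, accumulation factor R = 1/(1 − e^(−kτ)) ≈ 1.4029.
Single-dose peak C₀ = D/Vd = 449/81 ≈ 5.543 μg/mL.
Steady-state peak Cmax,ss = C₀·R ≈ 5.543 × 1.4029 ≈ 7.776 μg/mL.
Steady-state trough Cmin,ss = Cmax,ss·f ≈ 7.776 × 0.2872 ≈ 2.233 μg/mL.
Trough 2.2 μg/mL vs MEC 1 μg/mL: adequate.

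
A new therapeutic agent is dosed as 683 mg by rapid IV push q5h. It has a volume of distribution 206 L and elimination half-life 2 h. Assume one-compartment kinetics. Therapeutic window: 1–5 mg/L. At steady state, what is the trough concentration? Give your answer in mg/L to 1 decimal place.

Over one 5-h interval, 5/2 ≈ 2.5 half-lives elapse, leaving f ≈ 0.1768 of each dose.
At steady state, accumulation factor R = 1/(1 − e^(−kτ)) ≈ 1.2148.
Single-dose peak C₀ = D/Vd = 683/206 ≈ 3.316 mg/L.
Steady-state peak Cmax,ss = C₀·R ≈ 3.316 × 1.2148 ≈ 4.028 mg/L.
Steady-state trough Cmin,ss = Cmax,ss·f ≈ 4.028 × 0.1768 ≈ 0.712 mg/L.
Trough 0.7 mg/L vs MEC 1 mg/L: subtherapeutic.

0.7 mg/L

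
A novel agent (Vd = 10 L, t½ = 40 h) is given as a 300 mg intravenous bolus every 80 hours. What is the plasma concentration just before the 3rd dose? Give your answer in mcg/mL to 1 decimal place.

f = (1/2)^(τ/t½) = (1/2)^(80/40) ≈ 0.2500.
C₀ = D/Vd = 300/10 ≈ 30.000 mcg/mL.
Before the 3rd dose, 2 doses have been given. Superposition: Cmin = C₀·(f + f²).
≈ 30.000 × (0.2500 + 0.0625) ≈ 30.000 × 0.3125 ≈ 9.375 mcg/mL.

9.4 mcg/mL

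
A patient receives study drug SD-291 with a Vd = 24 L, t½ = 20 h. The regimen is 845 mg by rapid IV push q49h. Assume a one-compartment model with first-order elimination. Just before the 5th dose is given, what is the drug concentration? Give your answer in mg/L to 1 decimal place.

f = (1/2)^(τ/t½) = (1/2)^(49/20) ≈ 0.1830.
C₀ = D/Vd = 845/24 ≈ 35.208 mg/L.
Before the 5th dose, 4 doses have been given. Superposition: Cmin = C₀·(f + f² + … + f^4).
≈ 35.208 × (0.1830 + 0.0335 + 0.0061 + 0.0011) ≈ 35.208 × 0.2237 ≈ 7.876 mg/L.

7.9 mg/L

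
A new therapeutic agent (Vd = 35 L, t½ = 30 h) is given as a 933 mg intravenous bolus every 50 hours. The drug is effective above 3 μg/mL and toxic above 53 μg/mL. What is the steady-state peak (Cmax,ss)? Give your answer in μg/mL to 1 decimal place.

Over one 50-h interval, 50/30 ≈ 1.6667 half-lives elapse, leaving f ≈ 0.3150 of each dose.
At steady state, accumulation factor R = 1/(1 − e^(−kτ)) ≈ 1.4599.
Each bolus raises the concentration by D/Vd = 933/35 ≈ 26.657 μg/mL.
Cmax,ss = C₀/(1 − f) ≈ 26.657/0.6850 ≈ 38.915 μg/mL.
Peak 38.9 μg/mL vs MTC 53 μg/mL: below toxic threshold.

38.9 μg/mL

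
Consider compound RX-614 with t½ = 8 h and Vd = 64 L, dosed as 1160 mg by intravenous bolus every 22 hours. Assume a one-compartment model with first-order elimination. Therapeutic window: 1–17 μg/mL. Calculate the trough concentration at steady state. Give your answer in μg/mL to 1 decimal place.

k = ln2/t½ = ln2/8 ≈ 0.086643 h⁻¹; fraction remaining f = e^(−kτ) = e^(−0.086643×22) ≈ 0.1487.
Accumulation ratio R = 1/(1 − f) ≈ 1/0.8513 ≈ 1.1747.
Each bolus raises the concentration by D/Vd = 1160/64 ≈ 18.125 μg/mL.
Cmax,ss = C₀/(1 − f) ≈ 18.125/0.8513 ≈ 21.291 μg/mL.
One interval later, Cmin,ss = Cmax,ss·e^(−kτ) ≈ 21.291 × 0.1487 ≈ 3.166 μg/mL.
Trough 3.2 μg/mL vs MEC 1 μg/mL: adequate.

3.2 μg/mL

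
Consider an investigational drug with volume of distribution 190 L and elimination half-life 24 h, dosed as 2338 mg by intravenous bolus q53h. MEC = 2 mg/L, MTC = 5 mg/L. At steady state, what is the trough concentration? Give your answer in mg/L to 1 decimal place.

3.4 mg/L

k = ln2/t½ = ln2/24 ≈ 0.028881 h⁻¹; fraction remaining f = e^(−kτ) = e^(−0.028881×53) ≈ 0.2164.
Accumulation ratio R = 1/(1 − f) ≈ 1/0.7836 ≈ 1.2762.
Each bolus raises the concentration by D/Vd = 2338/190 ≈ 12.305 mg/L.
Steady-state peak Cmax,ss = C₀·R ≈ 12.305 × 1.2762 ≈ 15.704 mg/L.
One interval later, Cmin,ss = Cmax,ss·e^(−kτ) ≈ 15.704 × 0.2164 ≈ 3.398 mg/L.
Trough 3.4 mg/L vs MEC 2 mg/L: adequate.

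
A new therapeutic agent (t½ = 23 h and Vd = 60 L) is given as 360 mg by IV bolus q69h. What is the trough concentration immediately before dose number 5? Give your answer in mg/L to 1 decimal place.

0.9 mg/L

f = (1/2)^(τ/t½) = (1/2)^(69/23) ≈ 0.1250.
C₀ = D/Vd = 360/60 ≈ 6.000 mg/L.
Before the 5th dose, 4 doses have been given. Superposition: Cmin = C₀·(f + f² + … + f^4).
≈ 6.000 × (0.1250 + 0.0156 + 0.0020 + 0.0002) ≈ 6.000 × 0.1428 ≈ 0.857 mg/L.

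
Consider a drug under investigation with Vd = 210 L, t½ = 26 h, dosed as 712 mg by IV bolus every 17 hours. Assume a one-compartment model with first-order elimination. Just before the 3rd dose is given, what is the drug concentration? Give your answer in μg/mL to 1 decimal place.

f = (1/2)^(τ/t½) = (1/2)^(17/26) ≈ 0.6356.
C₀ = D/Vd = 712/210 ≈ 3.390 μg/mL.
Before the 3rd dose, 2 doses have been given. Superposition: Cmin = C₀·(f + f²).
≈ 3.390 × (0.6356 + 0.4040) ≈ 3.390 × 1.0396 ≈ 3.524 μg/mL.

3.5 μg/mL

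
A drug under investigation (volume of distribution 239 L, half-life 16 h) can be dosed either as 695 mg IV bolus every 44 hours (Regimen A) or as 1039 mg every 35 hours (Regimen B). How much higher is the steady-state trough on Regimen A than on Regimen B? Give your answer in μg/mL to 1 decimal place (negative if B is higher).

-0.7 μg/mL

Regimen A: f = (1/2)^(44/16) ≈ 0.1487; Cmin,ss = (695/239)·f/(1−f) ≈ 0.508 μg/mL.
Regimen B: f = (1/2)^(35/16) ≈ 0.2195; Cmin,ss = (1039/239)·f/(1−f) ≈ 1.223 μg/mL.
Difference ≈ 0.508 − 1.223 ≈ -0.715 μg/mL.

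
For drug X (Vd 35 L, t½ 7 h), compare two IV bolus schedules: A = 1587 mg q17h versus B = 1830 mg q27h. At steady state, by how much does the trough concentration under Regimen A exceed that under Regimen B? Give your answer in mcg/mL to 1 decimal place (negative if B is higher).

Regimen A: f = (1/2)^(17/7) ≈ 0.1857; Cmin,ss = (1587/35)·f/(1−f) ≈ 10.340 mcg/mL.
Regimen B: f = (1/2)^(27/7) ≈ 0.0690; Cmin,ss = (1830/35)·f/(1−f) ≈ 3.875 mcg/mL.
Difference ≈ 10.340 − 3.875 ≈ 6.465 mcg/mL.

6.5 mcg/mL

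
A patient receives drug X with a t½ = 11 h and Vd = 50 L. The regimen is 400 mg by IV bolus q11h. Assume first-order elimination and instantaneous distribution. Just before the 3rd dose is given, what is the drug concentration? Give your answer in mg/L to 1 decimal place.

f = (1/2)^(τ/t½) = (1/2)^(11/11) ≈ 0.5000.
C₀ = D/Vd = 400/50 ≈ 8.000 mg/L.
Before the 3rd dose, 2 doses have been given. Superposition: Cmin = C₀·(f + f²).
≈ 8.000 × (0.5000 + 0.2500) ≈ 8.000 × 0.7500 ≈ 6.000 mg/L.

6.0 mg/L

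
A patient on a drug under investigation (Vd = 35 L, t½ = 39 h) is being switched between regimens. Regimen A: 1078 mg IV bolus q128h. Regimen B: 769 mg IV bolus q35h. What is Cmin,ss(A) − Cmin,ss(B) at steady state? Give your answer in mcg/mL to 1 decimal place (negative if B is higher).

-21.9 mcg/mL

Regimen A: f = (1/2)^(128/39) ≈ 0.1028; Cmin,ss = (1078/35)·f/(1−f) ≈ 3.529 mcg/mL.
Regimen B: f = (1/2)^(35/39) ≈ 0.5368; Cmin,ss = (769/35)·f/(1−f) ≈ 25.463 mcg/mL.
Difference ≈ 3.529 − 25.463 ≈ -21.934 mcg/mL.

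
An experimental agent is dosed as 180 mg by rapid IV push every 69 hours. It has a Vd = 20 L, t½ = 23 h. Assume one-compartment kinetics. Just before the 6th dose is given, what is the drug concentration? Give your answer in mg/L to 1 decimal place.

1.3 mg/L

f = (1/2)^(τ/t½) = (1/2)^(69/23) ≈ 0.1250.
C₀ = D/Vd = 180/20 ≈ 9.000 mg/L.
Before the 6th dose, 5 doses have been given. Superposition: Cmin = C₀·(f + f² + … + f^5).
≈ 9.000 × (0.1250 + 0.0156 + 0.0020 + 0.0002 + 0.0000) ≈ 9.000 × 0.1428 ≈ 1.285 mg/L.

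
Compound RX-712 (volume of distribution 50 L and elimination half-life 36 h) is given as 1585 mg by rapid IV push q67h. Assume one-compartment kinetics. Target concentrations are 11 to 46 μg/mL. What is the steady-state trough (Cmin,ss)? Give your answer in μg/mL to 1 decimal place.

Over one 67-h interval, 67/36 ≈ 1.8611 half-lives elapse, leaving f ≈ 0.2753 of each dose.
Accumulation ratio R = 1/(1 − f) ≈ 1/0.7247 ≈ 1.3799.
Single-dose peak C₀ = D/Vd = 1585/50 ≈ 31.700 μg/mL.
Cmax,ss = C₀/(1 − f) ≈ 31.700/0.7247 ≈ 43.742 μg/mL.
One interval later, Cmin,ss = Cmax,ss·e^(−kτ) ≈ 43.742 × 0.2753 ≈ 12.042 μg/mL.
Trough 12.0 μg/mL vs MEC 11 μg/mL: adequate.

12.0 μg/mL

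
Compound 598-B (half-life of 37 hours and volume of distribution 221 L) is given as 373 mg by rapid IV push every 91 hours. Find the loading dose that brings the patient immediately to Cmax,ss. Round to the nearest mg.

456 mg

f = (1/2)^(91/37) ≈ 0.181815; accumulation ratio R = 1/(1−f) ≈ 1.22222.
Loading dose to hit Cmax,ss on first dose: D_load = D_maint·R ≈ 373 × 1.22222 ≈ 455.89 mg.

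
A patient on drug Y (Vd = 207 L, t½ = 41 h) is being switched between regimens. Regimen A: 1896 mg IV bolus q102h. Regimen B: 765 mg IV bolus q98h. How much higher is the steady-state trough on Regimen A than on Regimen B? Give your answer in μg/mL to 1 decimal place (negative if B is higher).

1.1 μg/mL

Regimen A: f = (1/2)^(102/41) ≈ 0.1783; Cmin,ss = (1896/207)·f/(1−f) ≈ 1.987 μg/mL.
Regimen B: f = (1/2)^(98/41) ≈ 0.1908; Cmin,ss = (765/207)·f/(1−f) ≈ 0.871 μg/mL.
Difference ≈ 1.987 − 0.871 ≈ 1.116 μg/mL.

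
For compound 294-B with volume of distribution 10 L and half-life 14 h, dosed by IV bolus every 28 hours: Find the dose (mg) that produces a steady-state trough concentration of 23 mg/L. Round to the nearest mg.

690 mg

τ/t½ = 28/14 ≈ 2, so f = (1/2)^(28/14) ≈ 0.250000.
Cmin,ss = (D/Vd)·f/(1−f), so D = Cmin,ss·Vd·(1−f)/f.
D = 23 × 10 × (1−f)/f ≈ 23 × 10 × 3.00000 ≈ 690.00 mg.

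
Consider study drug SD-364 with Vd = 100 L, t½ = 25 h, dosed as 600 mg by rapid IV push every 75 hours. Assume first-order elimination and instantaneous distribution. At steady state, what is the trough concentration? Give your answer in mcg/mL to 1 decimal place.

0.9 mcg/mL

τ = 75 h = 3 half-lives, so f = (1/2)^3 = 0.125.
Accumulation ratio R = 1/(1 − f) = 1/0.875 = 8/7.
Single-dose peak C₀ = D/Vd = 600/100 = 6 mcg/mL.
Steady-state peak Cmax,ss = C₀·R = 6 × 8/7 ≈ 6.857 mcg/mL.
Steady-state trough Cmin,ss = Cmax,ss·f ≈ 6.857 × 0.125 ≈ 0.857 mcg/mL.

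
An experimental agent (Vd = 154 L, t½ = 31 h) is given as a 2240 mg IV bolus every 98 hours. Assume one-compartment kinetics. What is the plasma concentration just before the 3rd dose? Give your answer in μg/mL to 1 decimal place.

f = (1/2)^(τ/t½) = (1/2)^(98/31) ≈ 0.1118.
C₀ = D/Vd = 2240/154 ≈ 14.545 μg/mL.
Before the 3rd dose, 2 doses have been given. Superposition: Cmin = C₀·(f + f²).
≈ 14.545 × (0.1118 + 0.0125) ≈ 14.545 × 0.1243 ≈ 1.808 μg/mL.

1.8 μg/mL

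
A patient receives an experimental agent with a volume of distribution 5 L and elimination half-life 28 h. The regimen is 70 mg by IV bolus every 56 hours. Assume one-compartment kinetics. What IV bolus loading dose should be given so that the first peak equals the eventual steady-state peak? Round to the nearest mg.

93 mg

f = (1/2)^(56/28) ≈ 0.250000; accumulation ratio R = 1/(1−f) ≈ 1.33333.
Loading dose to hit Cmax,ss on first dose: D_load = D_maint·R ≈ 70 × 1.33333 ≈ 93.33 mg.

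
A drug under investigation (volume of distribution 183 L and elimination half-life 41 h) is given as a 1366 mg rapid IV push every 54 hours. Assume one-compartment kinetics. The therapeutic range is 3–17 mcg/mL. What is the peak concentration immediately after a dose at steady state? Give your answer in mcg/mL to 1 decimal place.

k = ln2/t½ = ln2/41 ≈ 0.016906 h⁻¹; fraction remaining f = e^(−kτ) = e^(−0.016906×54) ≈ 0.4013.
Accumulation ratio R = 1/(1 − f) ≈ 1/0.5987 ≈ 1.6703.
Each bolus raises the concentration by D/Vd = 1366/183 ≈ 7.464 mcg/mL.
Steady-state peak Cmax,ss = C₀·R ≈ 7.464 × 1.6703 ≈ 12.467 mcg/mL.
Peak 12.5 mcg/mL vs MTC 17 mcg/mL: below toxic threshold.

12.5 mcg/mL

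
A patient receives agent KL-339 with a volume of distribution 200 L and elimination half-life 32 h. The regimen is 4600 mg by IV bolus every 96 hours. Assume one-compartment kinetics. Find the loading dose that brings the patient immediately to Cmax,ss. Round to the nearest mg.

5257 mg

f = (1/2)^(96/32) ≈ 0.125000; accumulation ratio R = 1/(1−f) ≈ 1.14286.
Loading dose to hit Cmax,ss on first dose: D_load = D_maint·R ≈ 4600 × 1.14286 ≈ 5257.16 mg.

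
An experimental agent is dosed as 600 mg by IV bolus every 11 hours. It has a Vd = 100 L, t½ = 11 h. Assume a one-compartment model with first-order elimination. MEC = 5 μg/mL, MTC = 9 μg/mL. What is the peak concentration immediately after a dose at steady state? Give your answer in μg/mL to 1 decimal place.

The dosing interval is 1 half-life, so f = 2^(−1) = 0.5.
At steady state, R = 1/(1 − 0.5) = 2/1.
Single-dose peak C₀ = D/Vd = 600/100 = 6 μg/mL.
Steady-state peak Cmax,ss = C₀·R = 6 × 2/1 ≈ 12.000 μg/mL.
Peak 12.0 μg/mL vs MTC 9 μg/mL: exceeds toxic threshold.

12.0 μg/mL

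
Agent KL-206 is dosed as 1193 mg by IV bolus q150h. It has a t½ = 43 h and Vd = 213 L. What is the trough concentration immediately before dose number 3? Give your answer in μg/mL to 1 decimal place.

f = (1/2)^(τ/t½) = (1/2)^(150/43) ≈ 0.0891.
C₀ = D/Vd = 1193/213 ≈ 5.601 μg/mL.
Before the 3rd dose, 2 doses have been given. Superposition: Cmin = C₀·(f + f²).
≈ 5.601 × (0.0891 + 0.0079) ≈ 5.601 × 0.0970 ≈ 0.543 μg/mL.

0.5 μg/mL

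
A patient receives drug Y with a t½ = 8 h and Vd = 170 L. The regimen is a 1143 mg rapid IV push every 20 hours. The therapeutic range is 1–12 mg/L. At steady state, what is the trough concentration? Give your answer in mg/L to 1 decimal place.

1.4 mg/L

k = ln2/t½ = ln2/8 ≈ 0.086643 h⁻¹; fraction remaining f = e^(−kτ) = e^(−0.086643×20) ≈ 0.1768.
At steady state, accumulation factor R = 1/(1 − e^(−kτ)) ≈ 1.2148.
Each bolus raises the concentration by D/Vd = 1143/170 ≈ 6.724 mg/L.
Steady-state peak Cmax,ss = C₀·R ≈ 6.724 × 1.2148 ≈ 8.168 mg/L.
Steady-state trough Cmin,ss = Cmax,ss·f ≈ 8.168 × 0.1768 ≈ 1.444 mg/L.
Trough 1.4 mg/L vs MEC 1 mg/L: adequate.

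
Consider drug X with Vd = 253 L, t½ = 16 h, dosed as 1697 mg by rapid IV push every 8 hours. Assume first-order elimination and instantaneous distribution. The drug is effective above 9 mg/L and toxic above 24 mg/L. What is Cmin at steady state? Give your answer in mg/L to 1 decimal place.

k = ln2/t½ = ln2/16 ≈ 0.043322 h⁻¹; fraction remaining f = e^(−kτ) = e^(−0.043322×8) ≈ 0.7071.
Each bolus raises the concentration by D/Vd = 1697/253 ≈ 6.708 mg/L.
Steady-state trough Cmin,ss = C₀·f/(1−f) ≈ 6.708 × 0.7071/0.2929 ≈ 16.194 mg/L.
Trough 16.2 mg/L vs MEC 9 mg/L: adequate.

16.2 mg/L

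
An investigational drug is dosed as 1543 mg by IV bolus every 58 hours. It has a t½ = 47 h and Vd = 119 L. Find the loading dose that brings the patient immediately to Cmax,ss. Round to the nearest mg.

2684 mg

f = (1/2)^(58/47) ≈ 0.425125; accumulation ratio R = 1/(1−f) ≈ 1.73951.
Loading dose to hit Cmax,ss on first dose: D_load = D_maint·R ≈ 1543 × 1.73951 ≈ 2684.06 mg.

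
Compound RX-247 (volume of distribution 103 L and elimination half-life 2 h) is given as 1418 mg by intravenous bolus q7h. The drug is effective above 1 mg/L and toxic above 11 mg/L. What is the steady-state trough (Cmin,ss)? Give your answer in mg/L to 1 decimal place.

1.3 mg/L

k = ln2/t½ = ln2/2 ≈ 0.346574 h⁻¹; fraction remaining f = e^(−kτ) = e^(−0.346574×7) ≈ 0.0884.
Single-dose peak C₀ = D/Vd = 1418/103 ≈ 13.767 mg/L.
Steady-state trough Cmin,ss = C₀·f/(1−f) ≈ 13.767 × 0.0884/0.9116 ≈ 1.335 mg/L.
Trough 1.3 mg/L vs MEC 1 mg/L: adequate.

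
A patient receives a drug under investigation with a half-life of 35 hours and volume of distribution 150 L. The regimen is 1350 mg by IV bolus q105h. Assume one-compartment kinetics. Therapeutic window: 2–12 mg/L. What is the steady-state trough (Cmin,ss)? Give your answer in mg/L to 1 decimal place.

1.3 mg/L

The dosing interval is 3 half-lives, so f = 2^(−3) = 0.125.
At steady state, R = 1/(1 − 0.125) = 8/7.
Single-dose peak C₀ = D/Vd = 1350/150 = 9 mg/L.
Steady-state peak Cmax,ss = C₀·R = 9 × 8/7 ≈ 10.286 mg/L.
Steady-state trough Cmin,ss = Cmax,ss·f ≈ 10.286 × 0.125 ≈ 1.286 mg/L.
Trough 1.3 mg/L vs MEC 2 mg/L: subtherapeutic.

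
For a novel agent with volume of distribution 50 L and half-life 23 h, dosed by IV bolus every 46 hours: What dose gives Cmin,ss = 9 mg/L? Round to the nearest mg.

1350 mg

τ/t½ = 46/23 ≈ 2, so f = (1/2)^(46/23) ≈ 0.250000.
Cmin,ss = (D/Vd)·f/(1−f), so D = Cmin,ss·Vd·(1−f)/f.
D = 9 × 50 × (1−f)/f ≈ 9 × 50 × 3.00000 ≈ 1350.00 mg.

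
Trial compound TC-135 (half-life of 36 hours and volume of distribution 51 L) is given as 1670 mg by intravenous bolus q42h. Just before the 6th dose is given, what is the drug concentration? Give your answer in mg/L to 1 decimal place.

25.8 mg/L

f = (1/2)^(τ/t½) = (1/2)^(42/36) ≈ 0.4454.
C₀ = D/Vd = 1670/51 ≈ 32.745 mg/L.
Before the 6th dose, 5 doses have been given. Superposition: Cmin = C₀·(f + f² + … + f^5).
≈ 32.745 × (0.4454 + 0.1984 + 0.0884 + 0.0394 + 0.0175) ≈ 32.745 × 0.7891 ≈ 25.839 mg/L.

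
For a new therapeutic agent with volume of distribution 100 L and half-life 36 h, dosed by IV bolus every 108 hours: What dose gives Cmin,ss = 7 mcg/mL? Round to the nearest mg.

τ/t½ = 108/36 ≈ 3, so f = (1/2)^(108/36) ≈ 0.125000.
Cmin,ss = (D/Vd)·f/(1−f), so D = Cmin,ss·Vd·(1−f)/f.
D = 7 × 100 × (1−f)/f ≈ 7 × 100 × 7.00000 ≈ 4900.00 mg.

4900 mg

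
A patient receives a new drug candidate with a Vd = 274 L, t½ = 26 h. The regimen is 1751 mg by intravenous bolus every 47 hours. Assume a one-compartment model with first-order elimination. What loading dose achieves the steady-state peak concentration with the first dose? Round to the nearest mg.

2451 mg

f = (1/2)^(47/26) ≈ 0.285647; accumulation ratio R = 1/(1−f) ≈ 1.39987.
Loading dose to hit Cmax,ss on first dose: D_load = D_maint·R ≈ 1751 × 1.39987 ≈ 2451.17 mg.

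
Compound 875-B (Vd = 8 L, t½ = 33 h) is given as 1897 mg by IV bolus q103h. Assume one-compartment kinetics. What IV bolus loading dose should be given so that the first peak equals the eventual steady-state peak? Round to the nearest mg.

f = (1/2)^(103/33) ≈ 0.114927; accumulation ratio R = 1/(1−f) ≈ 1.12985.
Loading dose to hit Cmax,ss on first dose: D_load = D_maint·R ≈ 1897 × 1.12985 ≈ 2143.33 mg.

2143 mg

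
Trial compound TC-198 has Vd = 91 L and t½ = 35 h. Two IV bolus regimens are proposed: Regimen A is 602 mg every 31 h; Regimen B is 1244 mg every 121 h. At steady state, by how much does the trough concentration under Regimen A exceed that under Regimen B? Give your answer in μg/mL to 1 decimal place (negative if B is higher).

Regimen A: f = (1/2)^(31/35) ≈ 0.5412; Cmin,ss = (602/91)·f/(1−f) ≈ 7.804 μg/mL.
Regimen B: f = (1/2)^(121/35) ≈ 0.0911; Cmin,ss = (1244/91)·f/(1−f) ≈ 1.370 μg/mL.
Difference ≈ 7.804 − 1.370 ≈ 6.434 μg/mL.

6.4 μg/mL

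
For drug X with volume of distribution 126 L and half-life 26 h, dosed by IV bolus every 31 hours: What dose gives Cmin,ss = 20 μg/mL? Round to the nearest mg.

3239 mg

τ/t½ = 31/26 ≈ 1.1923, so f = (1/2)^(31/26) ≈ 0.437602.
Cmin,ss = (D/Vd)·f/(1−f), so D = Cmin,ss·Vd·(1−f)/f.
D = 20 × 126 × (1−f)/f ≈ 20 × 126 × 1.28518 ≈ 3238.65 mg.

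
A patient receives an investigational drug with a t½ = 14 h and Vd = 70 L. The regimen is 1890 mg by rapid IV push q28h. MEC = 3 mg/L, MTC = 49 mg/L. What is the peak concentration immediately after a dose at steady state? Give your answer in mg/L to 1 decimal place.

36.0 mg/L

τ = 28 h = 2 half-lives, so f = (1/2)^2 = 0.25.
Accumulation ratio R = 1/(1 − f) = 1/0.75 = 4/3.
Single-dose peak C₀ = D/Vd = 1890/70 = 27 mg/L.
Steady-state peak Cmax,ss = C₀·R = 27 × 4/3 ≈ 36.000 mg/L.
Peak 36.0 mg/L vs MTC 49 mg/L: below toxic threshold.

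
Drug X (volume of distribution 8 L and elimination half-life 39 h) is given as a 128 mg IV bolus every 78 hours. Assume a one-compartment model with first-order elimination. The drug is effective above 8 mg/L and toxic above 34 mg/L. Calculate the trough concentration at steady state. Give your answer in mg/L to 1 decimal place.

5.3 mg/L

τ = 78 h = 2 half-lives, so f = (1/2)^2 = 0.25.
Accumulation ratio R = 1/(1 − f) = 1/0.75 = 4/3.
Single-dose peak C₀ = D/Vd = 128/8 = 16 mg/L.
Steady-state peak Cmax,ss = C₀·R = 16 × 4/3 ≈ 21.333 mg/L.
Steady-state trough Cmin,ss = Cmax,ss·f ≈ 21.333 × 0.25 ≈ 5.333 mg/L.
Trough 5.3 mg/L vs MEC 8 mg/L: subtherapeutic.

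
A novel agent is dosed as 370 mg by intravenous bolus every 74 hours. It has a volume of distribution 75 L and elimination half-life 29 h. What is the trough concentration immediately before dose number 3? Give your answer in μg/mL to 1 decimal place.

1.0 μg/mL

f = (1/2)^(τ/t½) = (1/2)^(74/29) ≈ 0.1706.
C₀ = D/Vd = 370/75 ≈ 4.933 μg/mL.
Before the 3rd dose, 2 doses have been given. Superposition: Cmin = C₀·(f + f²).
≈ 4.933 × (0.1706 + 0.0291) ≈ 4.933 × 0.1997 ≈ 0.985 μg/mL.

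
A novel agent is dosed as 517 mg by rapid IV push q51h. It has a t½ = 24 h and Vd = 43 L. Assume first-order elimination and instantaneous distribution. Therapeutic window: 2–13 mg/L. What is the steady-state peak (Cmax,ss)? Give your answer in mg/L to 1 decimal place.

15.6 mg/L

Over one 51-h interval, 51/24 ≈ 2.125 half-lives elapse, leaving f ≈ 0.2293 of each dose.
At steady state, accumulation factor R = 1/(1 − e^(−kτ)) ≈ 1.2975.
Each bolus raises the concentration by D/Vd = 517/43 ≈ 12.023 mg/L.
Cmax,ss = C₀/(1 − f) ≈ 12.023/0.7707 ≈ 15.600 mg/L.
Peak 15.6 mg/L vs MTC 13 mg/L: exceeds toxic threshold.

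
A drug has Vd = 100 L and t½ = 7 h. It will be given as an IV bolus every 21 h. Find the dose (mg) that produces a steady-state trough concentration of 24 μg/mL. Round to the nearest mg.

16800 mg

τ/t½ = 21/7 ≈ 3, so f = (1/2)^(21/7) ≈ 0.125000.
Cmin,ss = (D/Vd)·f/(1−f), so D = Cmin,ss·Vd·(1−f)/f.
D = 24 × 100 × (1−f)/f ≈ 24 × 100 × 7.00000 ≈ 16800.00 mg.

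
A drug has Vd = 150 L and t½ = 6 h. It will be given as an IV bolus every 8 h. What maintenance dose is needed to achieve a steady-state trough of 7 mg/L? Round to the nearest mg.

1596 mg

τ/t½ = 8/6 ≈ 1.3333, so f = (1/2)^(8/6) ≈ 0.396850.
Cmin,ss = (D/Vd)·f/(1−f), so D = Cmin,ss·Vd·(1−f)/f.
D = 7 × 150 × (1−f)/f ≈ 7 × 150 × 1.51984 ≈ 1595.83 mg.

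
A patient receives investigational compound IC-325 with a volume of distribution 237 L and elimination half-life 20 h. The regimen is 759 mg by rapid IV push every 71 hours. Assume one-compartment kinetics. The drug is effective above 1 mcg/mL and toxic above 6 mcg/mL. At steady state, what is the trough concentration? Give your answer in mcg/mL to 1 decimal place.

0.3 mcg/mL

Over one 71-h interval, 71/20 ≈ 3.55 half-lives elapse, leaving f ≈ 0.0854 of each dose.
Accumulation ratio R = 1/(1 − f) ≈ 1/0.9146 ≈ 1.0934.
Each bolus raises the concentration by D/Vd = 759/237 ≈ 3.203 mcg/mL.
Cmax,ss = C₀/(1 − f) ≈ 3.203/0.9146 ≈ 3.502 mcg/mL.
Steady-state trough Cmin,ss = Cmax,ss·f ≈ 3.502 × 0.0854 ≈ 0.299 mcg/mL.
Trough 0.3 mcg/mL vs MEC 1 mcg/mL: subtherapeutic.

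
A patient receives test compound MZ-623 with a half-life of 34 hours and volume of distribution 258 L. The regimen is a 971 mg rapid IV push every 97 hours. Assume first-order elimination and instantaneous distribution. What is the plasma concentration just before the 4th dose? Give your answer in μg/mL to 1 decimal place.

f = (1/2)^(τ/t½) = (1/2)^(97/34) ≈ 0.1384.
C₀ = D/Vd = 971/258 ≈ 3.764 μg/mL.
Before the 4th dose, 3 doses have been given. Superposition: Cmin = C₀·(f + f² + … + f^3).
≈ 3.764 × (0.1384 + 0.0192 + 0.0027) ≈ 3.764 × 0.1603 ≈ 0.603 μg/mL.

0.6 μg/mL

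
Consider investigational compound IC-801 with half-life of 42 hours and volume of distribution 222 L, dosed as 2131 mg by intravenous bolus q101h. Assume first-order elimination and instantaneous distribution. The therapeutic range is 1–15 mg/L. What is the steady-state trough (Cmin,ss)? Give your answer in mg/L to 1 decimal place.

τ/t½ = 101/42 ≈ 2.4048, so fraction remaining f = (1/2)^(101/42) ≈ 0.1888.
Accumulation ratio R = 1/(1 − f) ≈ 1/0.8112 ≈ 1.2327.
Each bolus raises the concentration by D/Vd = 2131/222 ≈ 9.599 mg/L.
Steady-state peak Cmax,ss = C₀·R ≈ 9.599 × 1.2327 ≈ 11.833 mg/L.
One interval later, Cmin,ss = Cmax,ss·e^(−kτ) ≈ 11.833 × 0.1888 ≈ 2.234 mg/L.
Trough 2.2 mg/L vs MEC 1 mg/L: adequate.

2.2 mg/L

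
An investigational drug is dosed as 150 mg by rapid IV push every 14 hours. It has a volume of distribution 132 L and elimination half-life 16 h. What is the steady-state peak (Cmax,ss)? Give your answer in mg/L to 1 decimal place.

Over one 14-h interval, 14/16 ≈ 0.875 half-lives elapse, leaving f ≈ 0.5453 of each dose.
At steady state, accumulation factor R = 1/(1 − e^(−kτ)) ≈ 2.1993.
Each bolus raises the concentration by D/Vd = 150/132 ≈ 1.136 mg/L.
Steady-state peak Cmax,ss = C₀·R ≈ 1.136 × 2.1993 ≈ 2.498 mg/L.

2.5 mg/L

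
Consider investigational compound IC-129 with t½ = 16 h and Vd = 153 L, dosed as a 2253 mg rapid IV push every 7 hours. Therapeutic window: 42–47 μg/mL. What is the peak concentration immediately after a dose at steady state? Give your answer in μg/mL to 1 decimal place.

56.3 μg/mL

k = ln2/t½ = ln2/16 ≈ 0.043322 h⁻¹; fraction remaining f = e^(−kτ) = e^(−0.043322×7) ≈ 0.7384.
At steady state, accumulation factor R = 1/(1 − e^(−kτ)) ≈ 3.8226.
Each bolus raises the concentration by D/Vd = 2253/153 ≈ 14.725 μg/mL.
Cmax,ss = C₀/(1 − f) ≈ 14.725/0.2616 ≈ 56.288 μg/mL.
Peak 56.3 μg/mL vs MTC 47 μg/mL: exceeds toxic threshold.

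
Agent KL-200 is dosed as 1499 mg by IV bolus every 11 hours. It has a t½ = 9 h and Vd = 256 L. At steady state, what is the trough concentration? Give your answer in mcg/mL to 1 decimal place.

τ/t½ = 11/9 ≈ 1.2222, so fraction remaining f = (1/2)^(11/9) ≈ 0.4286.
At steady state, accumulation factor R = 1/(1 − e^(−kτ)) ≈ 1.7501.
Single-dose peak C₀ = D/Vd = 1499/256 ≈ 5.855 mcg/mL.
Cmax,ss = C₀/(1 − f) ≈ 5.855/0.5714 ≈ 10.247 mcg/mL.
One interval later, Cmin,ss = Cmax,ss·e^(−kτ) ≈ 10.247 × 0.4286 ≈ 4.392 mcg/mL.

4.4 mcg/mL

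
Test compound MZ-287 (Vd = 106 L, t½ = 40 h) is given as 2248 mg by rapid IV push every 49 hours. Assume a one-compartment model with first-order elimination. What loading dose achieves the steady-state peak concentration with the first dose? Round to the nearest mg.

f = (1/2)^(49/40) ≈ 0.427798; accumulation ratio R = 1/(1−f) ≈ 1.74763.
Loading dose to hit Cmax,ss on first dose: D_load = D_maint·R ≈ 2248 × 1.74763 ≈ 3928.67 mg.

3929 mg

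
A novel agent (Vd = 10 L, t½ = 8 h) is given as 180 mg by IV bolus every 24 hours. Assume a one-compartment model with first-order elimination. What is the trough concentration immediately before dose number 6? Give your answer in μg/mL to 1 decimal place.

f = (1/2)^(τ/t½) = (1/2)^(24/8) ≈ 0.1250.
C₀ = D/Vd = 180/10 ≈ 18.000 μg/mL.
Before the 6th dose, 5 doses have been given. Superposition: Cmin = C₀·(f + f² + … + f^5).
≈ 18.000 × (0.1250 + 0.0156 + 0.0020 + 0.0002 + 0.0000) ≈ 18.000 × 0.1428 ≈ 2.570 μg/mL.

2.6 μg/mL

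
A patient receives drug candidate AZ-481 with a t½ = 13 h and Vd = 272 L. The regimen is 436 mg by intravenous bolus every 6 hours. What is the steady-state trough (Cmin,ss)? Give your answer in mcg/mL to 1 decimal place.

4.3 mcg/mL

k = ln2/t½ = ln2/13 ≈ 0.053319 h⁻¹; fraction remaining f = e^(−kτ) = e^(−0.053319×6) ≈ 0.7262.
At steady state, accumulation factor R = 1/(1 − e^(−kτ)) ≈ 3.6523.
Each bolus raises the concentration by D/Vd = 436/272 ≈ 1.603 mcg/mL.
Steady-state peak Cmax,ss = C₀·R ≈ 1.603 × 3.6523 ≈ 5.855 mcg/mL.
One interval later, Cmin,ss = Cmax,ss·e^(−kτ) ≈ 5.855 × 0.7262 ≈ 4.252 mcg/mL.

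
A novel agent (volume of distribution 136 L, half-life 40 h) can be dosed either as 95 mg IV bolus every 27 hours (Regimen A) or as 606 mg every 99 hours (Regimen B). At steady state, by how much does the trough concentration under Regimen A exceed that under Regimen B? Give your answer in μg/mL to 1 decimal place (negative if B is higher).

0.2 μg/mL

Regimen A: f = (1/2)^(27/40) ≈ 0.6263; Cmin,ss = (95/136)·f/(1−f) ≈ 1.171 μg/mL.
Regimen B: f = (1/2)^(99/40) ≈ 0.1799; Cmin,ss = (606/136)·f/(1−f) ≈ 0.977 μg/mL.
Difference ≈ 1.171 − 0.977 ≈ 0.194 μg/mL.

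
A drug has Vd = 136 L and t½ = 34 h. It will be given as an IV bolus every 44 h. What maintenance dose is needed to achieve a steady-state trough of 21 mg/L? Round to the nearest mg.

τ/t½ = 44/34 ≈ 1.2941, so f = (1/2)^(44/34) ≈ 0.407785.
Cmin,ss = (D/Vd)·f/(1−f), so D = Cmin,ss·Vd·(1−f)/f.
D = 21 × 136 × (1−f)/f ≈ 21 × 136 × 1.45227 ≈ 4147.68 mg.

4148 mg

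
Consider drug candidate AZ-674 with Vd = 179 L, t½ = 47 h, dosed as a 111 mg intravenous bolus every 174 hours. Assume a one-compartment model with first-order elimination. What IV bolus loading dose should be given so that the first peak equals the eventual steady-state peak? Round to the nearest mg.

120 mg

f = (1/2)^(174/47) ≈ 0.076833; accumulation ratio R = 1/(1−f) ≈ 1.08323.
Loading dose to hit Cmax,ss on first dose: D_load = D_maint·R ≈ 111 × 1.08323 ≈ 120.24 mg.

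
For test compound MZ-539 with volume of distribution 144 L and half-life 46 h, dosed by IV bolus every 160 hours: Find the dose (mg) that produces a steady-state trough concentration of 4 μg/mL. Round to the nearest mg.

τ/t½ = 160/46 ≈ 3.4783, so f = (1/2)^(160/46) ≈ 0.089730.
Cmin,ss = (D/Vd)·f/(1−f), so D = Cmin,ss·Vd·(1−f)/f.
D = 4 × 144 × (1−f)/f ≈ 4 × 144 × 10.14454 ≈ 5843.26 mg.

5843 mg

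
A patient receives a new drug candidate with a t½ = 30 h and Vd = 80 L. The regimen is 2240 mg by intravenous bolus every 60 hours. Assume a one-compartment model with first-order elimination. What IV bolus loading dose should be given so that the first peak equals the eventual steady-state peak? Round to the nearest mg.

f = (1/2)^(60/30) ≈ 0.250000; accumulation ratio R = 1/(1−f) ≈ 1.33333.
Loading dose to hit Cmax,ss on first dose: D_load = D_maint·R ≈ 2240 × 1.33333 ≈ 2986.66 mg.

2987 mg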